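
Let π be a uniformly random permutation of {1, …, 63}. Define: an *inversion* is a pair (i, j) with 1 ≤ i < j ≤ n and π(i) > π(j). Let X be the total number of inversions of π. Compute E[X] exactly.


Write X = Σ X_I over the C(63, 2) = 1953 pairs i < j, with X_I the indicator of one inversion.
There are 1953 indicators.
For each fixed pair i < j, the values π(i) and π(j) are two distinct elements of {1, …, 63} in uniformly random order; by symmetry P[π(i) > π(j)] = 1/2.
By linearity: E[X] = 1953 · (1/2) = C(63, 2) · (1/2) = 1953/2 = 1953/2 ≈ 976.500000.

E[X] = 1953/2 = 976.500000.


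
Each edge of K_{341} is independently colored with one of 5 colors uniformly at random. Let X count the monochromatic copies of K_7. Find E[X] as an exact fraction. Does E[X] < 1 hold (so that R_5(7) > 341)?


E[X] = C(341, 7) · 5^{1 − 21} = 99984606876440 · 5^{−20} = 99984606876440/95367431640625.
As a reduced fraction: E[X] = 19996921375288/19073486328125 ≈ 1.0484146.
Is E[X] < 1? NO.
Since E[X] ≥ 1, the first-moment bound is inconclusive at n = 341; it does NOT by itself certify R_5(7) > 341.

E[X] = 19996921375288/19073486328125 ≈ 1.0484146; E[X] ≥ 1; first-moment method inconclusive here.


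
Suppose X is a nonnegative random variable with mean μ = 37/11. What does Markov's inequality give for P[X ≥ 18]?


μ = E[X] = 37/11, a = 18.
Markov: P[X ≥ 18] ≤ μ/a = (37/11)/18 = 37/198.
Numerically: ≈ 0.18687.
(Since a = 18 > μ = 3.36364, the bound 37/198 is < 1 and informative.)

P[X ≥ 18] ≤ 37/198 ≈ 0.18687.


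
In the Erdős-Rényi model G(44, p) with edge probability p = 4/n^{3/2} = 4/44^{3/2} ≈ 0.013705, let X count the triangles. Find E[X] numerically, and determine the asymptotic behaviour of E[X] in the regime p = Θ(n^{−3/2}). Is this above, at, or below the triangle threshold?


Number of potential triangles: C(44, 3) = 13244.
Each occurs with probability p³ ≈ (0.013705)³ ≈ 2.5742038e-06.
By linearity: E[X] = C(44, 3)·p³ ≈ 13244 · 2.5742038e-06 ≈ 0.03409.
Since α = 3/2 > 1, p = c/n^{3/2} = o(1/n) is below the triangle threshold p ~ 1/n. Asymptotically E[X] ~ (c³/6)·n^{3(1−α)} = (4³/6)·n^{-1.5} → 0, so by Markov's inequality G has no triangles w.h.p.

E[X] ≈ 0.03409; in regime p = Θ(1/n^{3/2}) E[X] tends to 0 (below the triangle threshold p ~ 1/n).


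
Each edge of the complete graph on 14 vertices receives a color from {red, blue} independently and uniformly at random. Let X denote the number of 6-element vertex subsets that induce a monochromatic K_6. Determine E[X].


Let X = Σ_S X_S over the C(14, 6) = 3003 subsets S of size 6, where X_S = 1 if the K_6 on S is monochromatic.
For a fixed S, the K_6 on S has C(6, 2) = 15 edges. P[all 15 edges red] = (1/2)^15, and likewise for blue, so P[monochromatic] = 2·(1/2)^15 = 2^{1 − 15} = 1/16384.
Summing: E[X] = C(14, 6) · 2^{1 − 15} = 3003 · 1/16384 = 3003/16384.
Numerically: E[X] ≈ 0.183289.

E[X] = C(14,6)·2^(1−C(6,2)) = 3003/16384 ≈ 0.183289.


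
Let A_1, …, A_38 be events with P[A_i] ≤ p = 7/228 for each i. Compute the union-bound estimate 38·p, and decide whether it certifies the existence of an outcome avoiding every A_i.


Union bound: P[∪_{i=1}^{38} A_i] ≤ Σ_i P[A_i] ≤ 38·p = 38·(7/228) = 7/6.
Numerically: 7/6 ≈ 1.166667.
Is 7/6 < 1? NO.
Since the bound 7/6 is ≥ 1, the union bound is uninformative here; it does NOT by itself certify existence.

38·p = 7/6 ≈ 1.166667; existence NOT certified by the union bound.


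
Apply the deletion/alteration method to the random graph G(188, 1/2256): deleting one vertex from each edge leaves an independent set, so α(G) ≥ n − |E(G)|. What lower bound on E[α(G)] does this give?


E[|E(G)|] = C(188, 2)·p = 17578 · (1/2256) = 187/24.
E[α(G)] ≥ n − E[|E(G)|] = 188 − 187/24 = 4325/24.
Numerically: ≈ 180.20833.
(This is only a lower bound; the true E[α(G)] may be larger.)

E[α(G)] ≥ 4325/24 ≈ 180.20833.


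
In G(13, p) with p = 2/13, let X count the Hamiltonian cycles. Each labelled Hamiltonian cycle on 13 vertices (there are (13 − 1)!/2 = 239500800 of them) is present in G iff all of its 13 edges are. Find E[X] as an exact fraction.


K_13 has (13 − 1)!/2 = 239500800 labelled Hamiltonian cycles.
For each such Hamiltonian cycle H, let X_H = 1 if all 13 edges of H are present in G. Then P[X_H = 1] = p^{13} = (2/13)^{13} = 8192/302875106592253.
By linearity: E[X] = Σ_H E[X_H] = 239500800 · p^{13} = 239500800 · 8192/302875106592253 = 1961990553600/302875106592253.
Numerically: E[X] ≈ 0.00648.

E[X] = 239500800 · (2/13)^{13} = 1961990553600/302875106592253 ≈ 0.00648.


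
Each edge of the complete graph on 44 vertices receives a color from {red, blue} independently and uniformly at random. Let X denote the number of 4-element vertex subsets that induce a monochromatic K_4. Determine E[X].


Let X = Σ_S X_S over the C(44, 4) = 135751 subsets S of size 4, where X_S = 1 if the K_4 on S is monochromatic.
For a fixed S, the K_4 on S has C(4, 2) = 6 edges. P[all 6 edges red] = (1/2)^6, and likewise for blue, so P[monochromatic] = 2·(1/2)^6 = 2^{1 − 6} = 1/32.
By linearity: E[X] = C(44, 4) · 2^{1 − 6} = 135751 · 1/32 = 135751/32.
Numerically: E[X] ≈ 4242.2188.

E[X] = C(44,4)·2^(1−C(4,2)) = 135751/32 ≈ 4242.2188.


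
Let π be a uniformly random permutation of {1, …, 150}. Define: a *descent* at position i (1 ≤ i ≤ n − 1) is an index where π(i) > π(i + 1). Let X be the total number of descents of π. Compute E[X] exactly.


Write X = Σ X_I over i = 1, …, 149, with X_I the indicator of one descent.
There are 149 indicators.
For each fixed i, the pair (π(i), π(i+1)) is a uniformly random ordered pair of distinct values from {1, …, 150}; by symmetry P[π(i) > π(i+1)] = 1/2.
By linearity: E[X] = 149 · (1/2) = (150 − 1) · (1/2) = 149/2 ≈ 74.500000.

E[X] = 149/2 = 74.500000.


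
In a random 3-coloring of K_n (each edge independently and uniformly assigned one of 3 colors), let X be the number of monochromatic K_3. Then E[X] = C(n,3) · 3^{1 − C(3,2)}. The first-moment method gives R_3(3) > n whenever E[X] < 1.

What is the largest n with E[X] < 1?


We need C(n, 3) · 3^{1 − 3} < 1, i.e. C(n, 3) < 3^{3 − 1} = 9.
Check values of n near the boundary:
  n = 3: C(3, 3) = 1; 1 < 9? YES
  n = 4: C(4, 3) = 4; 4 < 9? YES
  n = 5: C(5, 3) = 10; 10 < 9? NO
  n = 6: C(6, 3) = 20; 20 < 9? NO
  n = 7: C(7, 3) = 35; 35 < 9? NO
The largest n with C(n, 3) < 9 is n = 4 (where E[X] = 4/9 ≈ 0.4444444). Hence R_3(3) > 4, i.e. R_3(3) ≥ 5.

Largest n = 4; hence R_3(3) > 4.


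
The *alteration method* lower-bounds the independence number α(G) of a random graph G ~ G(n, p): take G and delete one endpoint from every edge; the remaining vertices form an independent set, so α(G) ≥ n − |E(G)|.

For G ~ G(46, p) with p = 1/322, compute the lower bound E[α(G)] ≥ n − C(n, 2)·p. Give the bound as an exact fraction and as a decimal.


E[|E(G)|] = C(46, 2)·p = 1035 · (1/322) = 45/14.
E[α(G)] ≥ n − E[|E(G)|] = 46 − 45/14 = 599/14.
Numerically: ≈ 42.7857.
(This is only a lower bound; the true E[α(G)] may be larger.)

E[α(G)] ≥ 599/14 ≈ 42.7857.


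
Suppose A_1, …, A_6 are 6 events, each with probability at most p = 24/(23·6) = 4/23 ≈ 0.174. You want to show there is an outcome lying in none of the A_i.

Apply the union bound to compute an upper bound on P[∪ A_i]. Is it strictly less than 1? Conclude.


Union bound: P[∪_{i=1}^{6} A_i] ≤ Σ_i P[A_i] ≤ 6·p = 6·(4/23) = 24/23.
Numerically: 24/23 ≈ 1.043.
Is 24/23 < 1? NO.
Since the bound 24/23 is ≥ 1, the union bound is uninformative here; it does NOT by itself certify existence.

6·p = 24/23 ≈ 1.043; existence NOT certified by the union bound.


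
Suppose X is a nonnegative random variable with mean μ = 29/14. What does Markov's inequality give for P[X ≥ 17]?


μ = E[X] = 29/14, a = 17.
Markov: P[X ≥ 17] ≤ μ/a = (29/14)/17 = 29/238.
Numerically: ≈ 0.121849.
(Since a = 17 > μ = 2.071429, the bound 29/238 is < 1 and informative.)

P[X ≥ 17] ≤ 29/238 ≈ 0.121849.


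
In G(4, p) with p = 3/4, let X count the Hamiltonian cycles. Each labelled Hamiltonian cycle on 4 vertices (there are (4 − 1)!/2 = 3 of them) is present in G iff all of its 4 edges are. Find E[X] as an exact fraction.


K_4 has (4 − 1)!/2 = 3 labelled Hamiltonian cycles.
For each such Hamiltonian cycle H, let X_H = 1 if all 4 edges of H are present in G. Then P[X_H = 1] = p^{4} = (3/4)^{4} = 81/256.
By linearity of expectation: E[X] = Σ_H E[X_H] = 3 · p^{4} = 3 · 81/256 = 243/256.
Numerically: E[X] ≈ 0.949219.

E[X] = 3 · (3/4)^{4} = 243/256 ≈ 0.949219.


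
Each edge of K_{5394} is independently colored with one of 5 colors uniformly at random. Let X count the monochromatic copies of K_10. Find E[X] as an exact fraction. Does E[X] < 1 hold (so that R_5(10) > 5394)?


E[X] = C(5394, 10) · 5^{1 − 45} = 5697982524930156243149785372878 · 5^{−44} = 5697982524930156243149785372878/5684341886080801486968994140625.
As a reduced fraction: E[X] = 5697982524930156243149785372878/5684341886080801486968994140625 ≈ 1.0023997.
Is E[X] < 1? NO.
Since E[X] ≥ 1, the first-moment bound is inconclusive at n = 5394; it does NOT by itself certify R_5(10) > 5394.

E[X] = 5697982524930156243149785372878/5684341886080801486968994140625 ≈ 1.0023997; E[X] ≥ 1; first-moment method inconclusive here.


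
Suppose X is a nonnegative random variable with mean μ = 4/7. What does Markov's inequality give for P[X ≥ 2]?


μ = E[X] = 4/7, a = 2.
Markov: P[X ≥ 2] ≤ μ/a = (4/7)/2 = 2/7.
Numerically: ≈ 0.286.
(Since a = 2 > μ = 0.571, the bound 2/7 is < 1 and informative.)

P[X ≥ 2] ≤ 2/7 ≈ 0.286.


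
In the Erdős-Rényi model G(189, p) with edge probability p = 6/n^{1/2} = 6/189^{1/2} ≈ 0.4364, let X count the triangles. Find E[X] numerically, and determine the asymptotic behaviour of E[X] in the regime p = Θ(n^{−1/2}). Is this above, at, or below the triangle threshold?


Number of potential triangles: C(189, 3) = 1107414.
Each occurs with probability p³ ≈ (0.4364)³ ≈ 8.313062e-02.
By linearity: E[X] = C(189, 3)·p³ ≈ 1107414 · 8.313062e-02 ≈ 92060.0178.
Since α = 1/2 < 1, p = c/n^{1/2} ≫ 1/n is above the triangle threshold p ~ 1/n. Asymptotically E[X] ~ (c³/6)·n^{3(1−α)} = (6³/6)·n^{1.5} → ∞; triangles are abundant w.h.p.

E[X] ≈ 92060.0178; in regime p = Θ(1/n^{1/2}) E[X] diverges (above the triangle threshold p ~ 1/n).


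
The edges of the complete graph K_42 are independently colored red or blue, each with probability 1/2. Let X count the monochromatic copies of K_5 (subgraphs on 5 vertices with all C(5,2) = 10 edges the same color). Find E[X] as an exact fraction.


Let X = Σ_S X_S over the C(42, 5) = 850668 subsets S of size 5, where X_S = 1 if the K_5 on S is monochromatic.
For a fixed S, the K_5 on S has C(5, 2) = 10 edges. P[all 10 edges red] = (1/2)^10, and likewise for blue, so P[monochromatic] = 2·(1/2)^10 = 2^{1 − 10} = 1/512.
Summing: E[X] = C(42, 5) · 2^{1 − 10} = 850668 · 1/512 = 212667/128.
Numerically: E[X] ≈ 1661.4609.

E[X] = C(42,5)·2^(1−C(5,2)) = 212667/128 ≈ 1661.4609.


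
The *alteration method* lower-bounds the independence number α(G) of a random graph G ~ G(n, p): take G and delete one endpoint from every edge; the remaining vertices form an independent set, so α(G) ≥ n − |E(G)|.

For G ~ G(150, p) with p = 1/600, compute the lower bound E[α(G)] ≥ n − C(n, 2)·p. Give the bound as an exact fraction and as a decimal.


E[|E(G)|] = C(150, 2)·p = 11175 · (1/600) = 149/8.
E[α(G)] ≥ n − E[|E(G)|] = 150 − 149/8 = 1051/8.
Numerically: ≈ 131.375000.
(This is only a lower bound; the true E[α(G)] may be larger.)

E[α(G)] ≥ 1051/8 ≈ 131.375000.


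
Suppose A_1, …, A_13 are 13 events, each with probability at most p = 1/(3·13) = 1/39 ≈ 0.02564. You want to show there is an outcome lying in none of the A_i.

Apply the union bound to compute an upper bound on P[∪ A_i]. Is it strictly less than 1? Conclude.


Union bound: P[∪_{i=1}^{13} A_i] ≤ Σ_i P[A_i] ≤ 13·p = 13·(1/39) = 1/3.
Numerically: 1/3 ≈ 0.33333.
Is 1/3 < 1? YES.
Since P[∪ A_i] ≤ 1/3 < 1, the complement has P[∩ A_i^c] ≥ 1 − 1/3 = 2/3 > 0, so some outcome avoids every A_i.

13·p = 1/3 ≈ 0.33333; existence CERTIFIED by the union bound.


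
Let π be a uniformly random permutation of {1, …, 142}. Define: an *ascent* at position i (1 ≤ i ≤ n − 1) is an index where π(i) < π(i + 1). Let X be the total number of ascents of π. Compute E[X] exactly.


Write X = Σ X_I over i = 1, …, 141, with X_I the indicator of one ascent.
There are 141 indicators.
For each fixed i, the pair (π(i), π(i+1)) is a uniformly random ordered pair of distinct values from {1, …, 142}; by symmetry P[π(i) < π(i+1)] = 1/2.
By linearity: E[X] = 141 · (1/2) = (142 − 1) · (1/2) = 141/2 ≈ 70.50000.

E[X] = 141/2 = 70.50000.


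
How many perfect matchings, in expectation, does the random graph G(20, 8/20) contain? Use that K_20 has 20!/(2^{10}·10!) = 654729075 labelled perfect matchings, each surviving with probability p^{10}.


K_20 has 20!/(2^{10}·10!) = 654729075 labelled perfect matchings.
For each such perfect matching H, let X_H = 1 if all 10 edges of H are present in G. Then P[X_H = 1] = p^{10} = (2/5)^{10} = 1024/9765625.
By linearity: E[X] = Σ_H E[X_H] = 654729075 · p^{10} = 654729075 · 1024/9765625 = 26817702912/390625.
Numerically: E[X] ≈ 6.865e+04.

E[X] = 654729075 · (2/5)^{10} = 26817702912/390625 ≈ 6.865e+04.


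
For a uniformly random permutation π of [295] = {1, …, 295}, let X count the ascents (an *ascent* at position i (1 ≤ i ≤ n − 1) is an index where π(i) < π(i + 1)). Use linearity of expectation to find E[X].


Write X = Σ X_I over i = 1, …, 294, with X_I the indicator of one ascent.
There are 294 indicators.
For each fixed i, the pair (π(i), π(i+1)) is a uniformly random ordered pair of distinct values from {1, …, 295}; by symmetry P[π(i) < π(i+1)] = 1/2.
By linearity: E[X] = 294 · (1/2) = (295 − 1) · (1/2) = 147 ≈ 147.00000.

E[X] = 147 = 147.00000.


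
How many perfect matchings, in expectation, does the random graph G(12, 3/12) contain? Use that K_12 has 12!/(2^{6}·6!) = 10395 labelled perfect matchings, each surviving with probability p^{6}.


K_12 has 12!/(2^{6}·6!) = 10395 labelled perfect matchings.
For each such perfect matching H, let X_H = 1 if all 6 edges of H are present in G. Then P[X_H = 1] = p^{6} = (1/4)^{6} = 1/4096.
Summing the indicators: E[X] = Σ_H E[X_H] = 10395 · p^{6} = 10395 · 1/4096 = 10395/4096.
Numerically: E[X] ≈ 2.53784.

E[X] = 10395 · (1/4)^{6} = 10395/4096 ≈ 2.53784.


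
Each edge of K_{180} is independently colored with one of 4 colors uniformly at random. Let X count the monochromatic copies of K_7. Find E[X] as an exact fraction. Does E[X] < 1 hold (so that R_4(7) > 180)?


E[X] = C(180, 7) · 4^{1 − 21} = 1079414463600 · 4^{−20} = 1079414463600/1099511627776.
As a reduced fraction: E[X] = 67463403975/68719476736 ≈ 0.981722.
Is E[X] < 1? YES.
Since E[X] < 1, there exists a 4-coloring of K_{180} with no monochromatic K_7; hence R_4(7) > 180.

E[X] = 67463403975/68719476736 ≈ 0.981722; E[X] < 1, so R_4(7) > 180.


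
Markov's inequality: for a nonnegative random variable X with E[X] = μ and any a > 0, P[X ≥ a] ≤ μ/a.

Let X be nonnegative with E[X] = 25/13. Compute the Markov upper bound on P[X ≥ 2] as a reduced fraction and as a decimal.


μ = E[X] = 25/13, a = 2.
Markov: P[X ≥ 2] ≤ μ/a = (25/13)/2 = 25/26.
Numerically: ≈ 0.962.
(Since a = 2 > μ = 1.923, the bound 25/26 is < 1 and informative.)

P[X ≥ 2] ≤ 25/26 ≈ 0.962.


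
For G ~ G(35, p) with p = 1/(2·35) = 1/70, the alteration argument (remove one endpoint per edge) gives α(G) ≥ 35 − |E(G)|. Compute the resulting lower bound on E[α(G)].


E[|E(G)|] = C(35, 2)·p = 595 · (1/70) = 17/2.
E[α(G)] ≥ n − E[|E(G)|] = 35 − 17/2 = 53/2.
Numerically: ≈ 26.500.
(This is only a lower bound; the true E[α(G)] may be larger.)

E[α(G)] ≥ 53/2 ≈ 26.500.


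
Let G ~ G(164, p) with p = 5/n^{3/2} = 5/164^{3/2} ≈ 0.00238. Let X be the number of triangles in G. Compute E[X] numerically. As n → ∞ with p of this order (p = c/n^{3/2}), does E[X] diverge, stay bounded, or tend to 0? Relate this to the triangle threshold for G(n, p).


Number of potential triangles: C(164, 3) = 721764.
Each occurs with probability p³ ≈ (0.00238)³ ≈ 1.34931e-08.
By linearity: E[X] = C(164, 3)·p³ ≈ 721764 · 1.34931e-08 ≈ 0.010.
Since α = 3/2 > 1, p = c/n^{3/2} = o(1/n) is below the triangle threshold p ~ 1/n. Asymptotically E[X] ~ (c³/6)·n^{3(1−α)} = (5³/6)·n^{-1.5} → 0, so by Markov's inequality G has no triangles w.h.p.

E[X] ≈ 0.010; in regime p = Θ(1/n^{3/2}) E[X] tends to 0 (below the triangle threshold p ~ 1/n).


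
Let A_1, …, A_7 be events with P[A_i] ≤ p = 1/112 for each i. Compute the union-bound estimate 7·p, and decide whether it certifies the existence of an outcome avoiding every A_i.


Union bound: P[∪_{i=1}^{7} A_i] ≤ Σ_i P[A_i] ≤ 7·p = 7·(1/112) = 1/16.
Numerically: 1/16 ≈ 0.06250.
Is 1/16 < 1? YES.
Since P[∪ A_i] ≤ 1/16 < 1, the complement has P[∩ A_i^c] ≥ 1 − 1/16 = 15/16 > 0, so some outcome avoids every A_i.

7·p = 1/16 ≈ 0.06250; existence CERTIFIED by the union bound.


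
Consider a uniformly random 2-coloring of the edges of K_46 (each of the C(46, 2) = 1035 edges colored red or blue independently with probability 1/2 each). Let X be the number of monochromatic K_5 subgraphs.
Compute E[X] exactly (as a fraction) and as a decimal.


Let X = Σ_S X_S over the C(46, 5) = 1370754 subsets S of size 5, where X_S = 1 if the K_5 on S is monochromatic.
For a fixed S, the K_5 on S has C(5, 2) = 10 edges. P[all 10 edges red] = (1/2)^10, and likewise for blue, so P[monochromatic] = 2·(1/2)^10 = 2^{1 − 10} = 1/512.
By linearity of expectation: E[X] = C(46, 5) · 2^{1 − 10} = 1370754 · 1/512 = 685377/256.
Numerically: E[X] ≈ 2677.253906.

E[X] = C(46,5)·2^(1−C(5,2)) = 685377/256 ≈ 2677.253906.


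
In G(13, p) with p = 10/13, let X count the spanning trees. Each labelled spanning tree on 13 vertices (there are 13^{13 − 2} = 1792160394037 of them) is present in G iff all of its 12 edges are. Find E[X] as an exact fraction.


K_13 has 13^{13 − 2} = 1792160394037 labelled spanning trees.
For each such spanning tree H, let X_H = 1 if all 12 edges of H are present in G. Then P[X_H = 1] = p^{12} = (10/13)^{12} = 1000000000000/23298085122481.
By linearity of expectation: E[X] = Σ_H E[X_H] = 1792160394037 · p^{12} = 1792160394037 · 1000000000000/23298085122481 = 1000000000000/13.
Numerically: E[X] ≈ 7.69231e+10.

E[X] = 1792160394037 · (10/13)^{12} = 1000000000000/13 ≈ 7.69231e+10.


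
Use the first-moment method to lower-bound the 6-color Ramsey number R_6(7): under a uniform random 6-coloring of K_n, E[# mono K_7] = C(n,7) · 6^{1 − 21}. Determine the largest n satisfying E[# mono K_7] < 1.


We need C(n, 7) · 6^{1 − 21} < 1, i.e. C(n, 7) < 6^{21 − 1} = 3656158440062976.
Check values of n near the boundary:
  n = 563: C(563, 7) = 3426622515769596; 3426622515769596 < 3656158440062976? YES
  n = 564: C(564, 7) = 3469685994423792; 3469685994423792 < 3656158440062976? YES
  n = 565: C(565, 7) = 3513212521235560; 3513212521235560 < 3656158440062976? YES
  n = 566: C(566, 7) = 3557206237959440; 3557206237959440 < 3656158440062976? YES
  n = 567: C(567, 7) = 3601671315933933; 3601671315933933 < 3656158440062976? YES
  n = 568: C(568, 7) = 3646611956239704; 3646611956239704 < 3656158440062976? YES
  n = 569: C(569, 7) = 3692032389858348; 3692032389858348 < 3656158440062976? NO
The largest n with C(n, 7) < 3656158440062976 is n = 568 (where E[X] = 16882462760369/16926659444736 ≈ 0.99739). Hence R_6(7) > 568, i.e. R_6(7) ≥ 569.

Largest n = 568; hence R_6(7) > 568.


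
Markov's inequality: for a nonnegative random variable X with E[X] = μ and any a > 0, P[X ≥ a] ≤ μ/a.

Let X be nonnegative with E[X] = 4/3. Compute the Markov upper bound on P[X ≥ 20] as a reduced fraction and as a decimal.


μ = E[X] = 4/3, a = 20.
Markov: P[X ≥ 20] ≤ μ/a = (4/3)/20 = 1/15.
Numerically: ≈ 0.067.
(Since a = 20 > μ = 1.333, the bound 1/15 is < 1 and informative.)

P[X ≥ 20] ≤ 1/15 ≈ 0.067.


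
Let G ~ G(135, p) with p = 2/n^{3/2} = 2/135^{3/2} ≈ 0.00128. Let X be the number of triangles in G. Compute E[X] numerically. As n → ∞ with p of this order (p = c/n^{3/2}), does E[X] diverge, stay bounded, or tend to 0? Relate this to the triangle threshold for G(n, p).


Number of potential triangles: C(135, 3) = 400995.
Each occurs with probability p³ ≈ (0.00128)³ ≈ 2.07295e-09.
By linearity: E[X] = C(135, 3)·p³ ≈ 400995 · 2.07295e-09 ≈ 0.001.
Since α = 3/2 > 1, p = c/n^{3/2} = o(1/n) is below the triangle threshold p ~ 1/n. Asymptotically E[X] ~ (c³/6)·n^{3(1−α)} = (2³/6)·n^{-1.5} → 0, so by Markov's inequality G has no triangles w.h.p.

E[X] ≈ 0.001; in regime p = Θ(1/n^{3/2}) E[X] tends to 0 (below the triangle threshold p ~ 1/n).


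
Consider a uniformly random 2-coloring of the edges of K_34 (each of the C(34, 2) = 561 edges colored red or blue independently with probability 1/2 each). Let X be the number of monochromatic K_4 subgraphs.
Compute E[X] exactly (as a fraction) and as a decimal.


Let X = Σ_S X_S over the C(34, 4) = 46376 subsets S of size 4, where X_S = 1 if the K_4 on S is monochromatic.
For a fixed S, the K_4 on S has C(4, 2) = 6 edges. P[all 6 edges red] = (1/2)^6, and likewise for blue, so P[monochromatic] = 2·(1/2)^6 = 2^{1 − 6} = 1/32.
By linearity of expectation: E[X] = C(34, 4) · 2^{1 − 6} = 46376 · 1/32 = 5797/4.
Numerically: E[X] ≈ 1449.250000.

E[X] = C(34,4)·2^(1−C(4,2)) = 5797/4 ≈ 1449.250000.


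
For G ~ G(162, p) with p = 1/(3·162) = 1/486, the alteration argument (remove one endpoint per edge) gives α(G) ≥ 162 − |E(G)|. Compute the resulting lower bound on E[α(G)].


E[|E(G)|] = C(162, 2)·p = 13041 · (1/486) = 161/6.
E[α(G)] ≥ n − E[|E(G)|] = 162 − 161/6 = 811/6.
Numerically: ≈ 135.16667.
(This is only a lower bound; the true E[α(G)] may be larger.)

E[α(G)] ≥ 811/6 ≈ 135.16667.


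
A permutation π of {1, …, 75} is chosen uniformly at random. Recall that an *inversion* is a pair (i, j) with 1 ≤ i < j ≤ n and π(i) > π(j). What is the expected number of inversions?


Write X = Σ X_I over the C(75, 2) = 2775 pairs i < j, with X_I the indicator of one inversion.
There are 2775 indicators.
For each fixed pair i < j, the values π(i) and π(j) are two distinct elements of {1, …, 75} in uniformly random order; by symmetry P[π(i) > π(j)] = 1/2.
By linearity: E[X] = 2775 · (1/2) = C(75, 2) · (1/2) = 2775/2 = 2775/2 ≈ 1387.50000.

E[X] = 2775/2 = 1387.50000.


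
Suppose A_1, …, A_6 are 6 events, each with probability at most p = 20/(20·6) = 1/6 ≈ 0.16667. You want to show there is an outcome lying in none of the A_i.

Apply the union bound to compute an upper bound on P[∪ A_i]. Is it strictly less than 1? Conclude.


Union bound: P[∪_{i=1}^{6} A_i] ≤ Σ_i P[A_i] ≤ 6·p = 6·(1/6) = 1.
Numerically: 1 ≈ 1.00000.
Is 1 < 1? NO.
Since the bound 1 is ≥ 1, the union bound is uninformative here; it does NOT by itself certify existence.

6·p = 1 ≈ 1.00000; existence NOT certified by the union bound.


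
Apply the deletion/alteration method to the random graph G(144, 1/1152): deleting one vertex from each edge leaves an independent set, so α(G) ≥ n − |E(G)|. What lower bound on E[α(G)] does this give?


E[|E(G)|] = C(144, 2)·p = 10296 · (1/1152) = 143/16.
E[α(G)] ≥ n − E[|E(G)|] = 144 − 143/16 = 2161/16.
Numerically: ≈ 135.0625.
(This is only a lower bound; the true E[α(G)] may be larger.)

E[α(G)] ≥ 2161/16 ≈ 135.0625.


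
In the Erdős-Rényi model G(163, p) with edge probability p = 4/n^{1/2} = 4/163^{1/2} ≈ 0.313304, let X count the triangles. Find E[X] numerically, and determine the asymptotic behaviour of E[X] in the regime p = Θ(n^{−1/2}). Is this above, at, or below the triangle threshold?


Number of potential triangles: C(163, 3) = 708561.
Each occurs with probability p³ ≈ (0.313304)³ ≈ 3.07537845e-02.
By linearity: E[X] = C(163, 3)·p³ ≈ 708561 · 3.07537845e-02 ≈ 21790.932327.
Since α = 1/2 < 1, p = c/n^{1/2} ≫ 1/n is above the triangle threshold p ~ 1/n. Asymptotically E[X] ~ (c³/6)·n^{3(1−α)} = (4³/6)·n^{1.5} → ∞; triangles are abundant w.h.p.

E[X] ≈ 21790.932327; in regime p = Θ(1/n^{1/2}) E[X] diverges (above the triangle threshold p ~ 1/n).


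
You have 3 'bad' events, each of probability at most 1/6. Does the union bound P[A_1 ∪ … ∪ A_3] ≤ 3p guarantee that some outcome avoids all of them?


Union bound: P[∪_{i=1}^{3} A_i] ≤ Σ_i P[A_i] ≤ 3·p = 3·(1/6) = 1/2.
Numerically: 1/2 ≈ 0.5000000.
Is 1/2 < 1? YES.
Since P[∪ A_i] ≤ 1/2 < 1, the complement has P[∩ A_i^c] ≥ 1 − 1/2 = 1/2 > 0, so some outcome avoids every A_i.

3·p = 1/2 ≈ 0.5000000; existence CERTIFIED by the union bound.


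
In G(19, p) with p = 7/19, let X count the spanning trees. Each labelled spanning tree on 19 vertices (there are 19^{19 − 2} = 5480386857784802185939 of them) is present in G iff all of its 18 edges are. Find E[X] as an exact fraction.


K_19 has 19^{19 − 2} = 5480386857784802185939 labelled spanning trees.
For each such spanning tree H, let X_H = 1 if all 18 edges of H are present in G. Then P[X_H = 1] = p^{18} = (7/19)^{18} = 1628413597910449/104127350297911241532841.
By linearity: E[X] = Σ_H E[X_H] = 5480386857784802185939 · p^{18} = 5480386857784802185939 · 1628413597910449/104127350297911241532841 = 1628413597910449/19.
Numerically: E[X] ≈ 8.57e+13.

E[X] = 5480386857784802185939 · (7/19)^{18} = 1628413597910449/19 ≈ 8.57e+13.


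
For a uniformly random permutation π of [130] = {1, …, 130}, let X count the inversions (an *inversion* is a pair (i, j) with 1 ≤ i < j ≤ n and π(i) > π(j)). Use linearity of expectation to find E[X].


Write X = Σ X_I over the C(130, 2) = 8385 pairs i < j, with X_I the indicator of one inversion.
There are 8385 indicators.
For each fixed pair i < j, the values π(i) and π(j) are two distinct elements of {1, …, 130} in uniformly random order; by symmetry P[π(i) > π(j)] = 1/2.
By linearity: E[X] = 8385 · (1/2) = C(130, 2) · (1/2) = 8385/2 = 8385/2 ≈ 4192.5000.

E[X] = 8385/2 = 4192.5000.


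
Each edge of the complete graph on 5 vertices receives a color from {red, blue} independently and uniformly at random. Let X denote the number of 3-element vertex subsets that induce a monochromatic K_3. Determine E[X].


Let X = Σ_S X_S over the C(5, 3) = 10 subsets S of size 3, where X_S = 1 if the K_3 on S is monochromatic.
For a fixed S, the K_3 on S has C(3, 2) = 3 edges. P[all 3 edges red] = (1/2)^3, and likewise for blue, so P[monochromatic] = 2·(1/2)^3 = 2^{1 − 3} = 1/4.
By linearity: E[X] = C(5, 3) · 2^{1 − 3} = 10 · 1/4 = 5/2.
Numerically: E[X] ≈ 2.5000.

E[X] = C(5,3)·2^(1−C(3,2)) = 5/2 ≈ 2.5000.


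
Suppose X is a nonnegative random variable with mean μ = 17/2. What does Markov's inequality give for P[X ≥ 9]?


μ = E[X] = 17/2, a = 9.
Markov: P[X ≥ 9] ≤ μ/a = (17/2)/9 = 17/18.
Numerically: ≈ 0.944444.
(Since a = 9 > μ = 8.500000, the bound 17/18 is < 1 and informative.)

P[X ≥ 9] ≤ 17/18 ≈ 0.944444.


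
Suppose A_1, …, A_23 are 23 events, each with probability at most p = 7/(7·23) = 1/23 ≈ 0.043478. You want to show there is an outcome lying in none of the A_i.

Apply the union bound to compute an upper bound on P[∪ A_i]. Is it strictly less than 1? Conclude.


Union bound: P[∪_{i=1}^{23} A_i] ≤ Σ_i P[A_i] ≤ 23·p = 23·(1/23) = 1.
Numerically: 1 ≈ 1.000000.
Is 1 < 1? NO.
Since the bound 1 is ≥ 1, the union bound is uninformative here; it does NOT by itself certify existence.

23·p = 1 ≈ 1.000000; existence NOT certified by the union bound.


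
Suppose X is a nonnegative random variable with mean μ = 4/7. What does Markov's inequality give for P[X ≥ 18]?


μ = E[X] = 4/7, a = 18.
Markov: P[X ≥ 18] ≤ μ/a = (4/7)/18 = 2/63.
Numerically: ≈ 0.031746.
(Since a = 18 > μ = 0.571429, the bound 2/63 is < 1 and informative.)

P[X ≥ 18] ≤ 2/63 ≈ 0.031746.


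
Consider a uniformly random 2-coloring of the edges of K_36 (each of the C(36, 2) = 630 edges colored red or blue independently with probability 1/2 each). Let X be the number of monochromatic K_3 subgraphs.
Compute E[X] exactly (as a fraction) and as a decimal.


Let X = Σ_S X_S over the C(36, 3) = 7140 subsets S of size 3, where X_S = 1 if the K_3 on S is monochromatic.
For a fixed S, the K_3 on S has C(3, 2) = 3 edges. P[all 3 edges red] = (1/2)^3, and likewise for blue, so P[monochromatic] = 2·(1/2)^3 = 2^{1 − 3} = 1/4.
Summing: E[X] = C(36, 3) · 2^{1 − 3} = 7140 · 1/4 = 1785.
Numerically: E[X] ≈ 1785.000.

E[X] = C(36,3)·2^(1−C(3,2)) = 1785 ≈ 1785.000.


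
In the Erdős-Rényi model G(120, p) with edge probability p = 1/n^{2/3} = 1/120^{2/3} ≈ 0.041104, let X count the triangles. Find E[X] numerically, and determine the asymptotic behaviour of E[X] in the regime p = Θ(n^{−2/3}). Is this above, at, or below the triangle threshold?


Number of potential triangles: C(120, 3) = 280840.
Each occurs with probability p³ ≈ (0.041104)³ ≈ 6.9444444e-05.
By linearity: E[X] = C(120, 3)·p³ ≈ 280840 · 6.9444444e-05 ≈ 19.50278.
Since α = 2/3 < 1, p = c/n^{2/3} ≫ 1/n is above the triangle threshold p ~ 1/n. Asymptotically E[X] ~ (c³/6)·n^{3(1−α)} = (1³/6)·n^{1} → ∞; triangles are abundant w.h.p.

E[X] ≈ 19.50278; in regime p = Θ(1/n^{2/3}) E[X] diverges (above the triangle threshold p ~ 1/n).


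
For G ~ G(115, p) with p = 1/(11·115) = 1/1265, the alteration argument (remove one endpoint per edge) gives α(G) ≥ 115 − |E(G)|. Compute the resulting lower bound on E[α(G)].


E[|E(G)|] = C(115, 2)·p = 6555 · (1/1265) = 57/11.
E[α(G)] ≥ n − E[|E(G)|] = 115 − 57/11 = 1208/11.
Numerically: ≈ 109.8182.
(This is only a lower bound; the true E[α(G)] may be larger.)

E[α(G)] ≥ 1208/11 ≈ 109.8182.


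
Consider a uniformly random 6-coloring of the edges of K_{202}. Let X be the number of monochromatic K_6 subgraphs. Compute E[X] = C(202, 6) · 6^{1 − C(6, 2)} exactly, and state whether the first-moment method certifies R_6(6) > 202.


E[X] = C(202, 6) · 6^{1 − 15} = 87544611330 · 6^{−14} = 87544611330/78364164096.
As a reduced fraction: E[X] = 14590768555/13060694016 ≈ 1.1172.
Is E[X] < 1? NO.
Since E[X] ≥ 1, the first-moment bound is inconclusive at n = 202; it does NOT by itself certify R_6(6) > 202.

E[X] = 14590768555/13060694016 ≈ 1.1172; E[X] ≥ 1; first-moment method inconclusive here.


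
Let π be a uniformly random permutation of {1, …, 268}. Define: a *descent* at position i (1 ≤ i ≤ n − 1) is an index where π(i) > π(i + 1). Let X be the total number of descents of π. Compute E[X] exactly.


Write X = Σ X_I over i = 1, …, 267, with X_I the indicator of one descent.
There are 267 indicators.
For each fixed i, the pair (π(i), π(i+1)) is a uniformly random ordered pair of distinct values from {1, …, 268}; by symmetry P[π(i) > π(i+1)] = 1/2.
By linearity: E[X] = 267 · (1/2) = (268 − 1) · (1/2) = 267/2 ≈ 133.500000.

E[X] = 267/2 = 133.500000.


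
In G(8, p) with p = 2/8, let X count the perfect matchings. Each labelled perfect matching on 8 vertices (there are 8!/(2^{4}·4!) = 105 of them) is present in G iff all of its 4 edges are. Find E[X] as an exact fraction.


K_8 has 8!/(2^{4}·4!) = 105 labelled perfect matchings.
For each such perfect matching H, let X_H = 1 if all 4 edges of H are present in G. Then P[X_H = 1] = p^{4} = (1/4)^{4} = 1/256.
By linearity: E[X] = Σ_H E[X_H] = 105 · p^{4} = 105 · 1/256 = 105/256.
Numerically: E[X] ≈ 0.410156.

E[X] = 105 · (1/4)^{4} = 105/256 ≈ 0.410156.


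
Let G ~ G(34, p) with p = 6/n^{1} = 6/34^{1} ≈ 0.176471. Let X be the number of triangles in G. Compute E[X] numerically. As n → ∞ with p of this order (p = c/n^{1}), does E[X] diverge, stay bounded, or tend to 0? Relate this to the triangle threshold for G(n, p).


Number of potential triangles: C(34, 3) = 5984.
Each occurs with probability p³ ≈ (0.176471)³ ≈ 5.49562386e-03.
By linearity: E[X] = C(34, 3)·p³ ≈ 5984 · 5.49562386e-03 ≈ 32.885813.
Here α = 1, so p = 6/n is exactly at the triangle threshold p ~ 1/n. Asymptotically E[X] → c³/6 = 6³/6 = 36 ≈ 36.000000, a bounded constant. In this regime the triangle count is asymptotically Poisson(c³/6).

E[X] ≈ 32.885813; in regime p = Θ(1/n^{1}) E[X] stays bounded (at the triangle threshold p ~ 1/n).


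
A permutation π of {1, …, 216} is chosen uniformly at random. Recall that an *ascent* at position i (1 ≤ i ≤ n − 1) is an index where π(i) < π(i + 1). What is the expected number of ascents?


Write X = Σ X_I over i = 1, …, 215, with X_I the indicator of one ascent.
There are 215 indicators.
For each fixed i, the pair (π(i), π(i+1)) is a uniformly random ordered pair of distinct values from {1, …, 216}; by symmetry P[π(i) < π(i+1)] = 1/2.
By linearity: E[X] = 215 · (1/2) = (216 − 1) · (1/2) = 215/2 ≈ 107.500.

E[X] = 215/2 = 107.500.


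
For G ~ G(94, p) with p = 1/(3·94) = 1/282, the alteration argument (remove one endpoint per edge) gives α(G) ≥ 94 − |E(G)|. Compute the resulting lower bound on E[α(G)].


E[|E(G)|] = C(94, 2)·p = 4371 · (1/282) = 31/2.
E[α(G)] ≥ n − E[|E(G)|] = 94 − 31/2 = 157/2.
Numerically: ≈ 78.50000.
(This is only a lower bound; the true E[α(G)] may be larger.)

E[α(G)] ≥ 157/2 ≈ 78.50000.


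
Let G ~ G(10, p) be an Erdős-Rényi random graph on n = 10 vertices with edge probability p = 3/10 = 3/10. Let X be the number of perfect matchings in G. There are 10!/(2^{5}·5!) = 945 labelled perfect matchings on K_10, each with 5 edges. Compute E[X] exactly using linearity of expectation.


K_10 has 10!/(2^{5}·5!) = 945 labelled perfect matchings.
For each such perfect matching H, let X_H = 1 if all 5 edges of H are present in G. Then P[X_H = 1] = p^{5} = (3/10)^{5} = 243/100000.
By linearity of expectation: E[X] = Σ_H E[X_H] = 945 · p^{5} = 945 · 243/100000 = 45927/20000.
Numerically: E[X] ≈ 2.296.

E[X] = 945 · (3/10)^{5} = 45927/20000 ≈ 2.296.


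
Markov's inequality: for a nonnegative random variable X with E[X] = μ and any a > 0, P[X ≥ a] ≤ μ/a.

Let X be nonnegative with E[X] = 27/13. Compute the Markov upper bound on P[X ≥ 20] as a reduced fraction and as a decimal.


μ = E[X] = 27/13, a = 20.
Markov: P[X ≥ 20] ≤ μ/a = (27/13)/20 = 27/260.
Numerically: ≈ 0.104.
(Since a = 20 > μ = 2.077, the bound 27/260 is < 1 and informative.)

P[X ≥ 20] ≤ 27/260 ≈ 0.104.


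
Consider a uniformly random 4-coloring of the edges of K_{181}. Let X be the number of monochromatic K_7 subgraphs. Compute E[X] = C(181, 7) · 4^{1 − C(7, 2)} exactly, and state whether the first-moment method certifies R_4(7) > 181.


E[X] = C(181, 7) · 4^{1 − 21} = 1122839183400 · 4^{−20} = 1122839183400/1099511627776.
As a reduced fraction: E[X] = 140354897925/137438953472 ≈ 1.0212.
Is E[X] < 1? NO.
Since E[X] ≥ 1, the first-moment bound is inconclusive at n = 181; it does NOT by itself certify R_4(7) > 181.

E[X] = 140354897925/137438953472 ≈ 1.0212; E[X] ≥ 1; first-moment method inconclusive here.


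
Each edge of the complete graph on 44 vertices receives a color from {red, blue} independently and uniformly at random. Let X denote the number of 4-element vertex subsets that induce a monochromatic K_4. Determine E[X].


Let X = Σ_S X_S over the C(44, 4) = 135751 subsets S of size 4, where X_S = 1 if the K_4 on S is monochromatic.
For a fixed S, the K_4 on S has C(4, 2) = 6 edges. P[all 6 edges red] = (1/2)^6, and likewise for blue, so P[monochromatic] = 2·(1/2)^6 = 2^{1 − 6} = 1/32.
By linearity: E[X] = C(44, 4) · 2^{1 − 6} = 135751 · 1/32 = 135751/32.
Numerically: E[X] ≈ 4242.219.

E[X] = C(44,4)·2^(1−C(4,2)) = 135751/32 ≈ 4242.219.


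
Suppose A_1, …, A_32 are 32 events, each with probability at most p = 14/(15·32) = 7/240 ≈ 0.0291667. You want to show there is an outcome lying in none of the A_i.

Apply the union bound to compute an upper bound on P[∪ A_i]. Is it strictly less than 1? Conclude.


Union bound: P[∪_{i=1}^{32} A_i] ≤ Σ_i P[A_i] ≤ 32·p = 32·(7/240) = 14/15.
Numerically: 14/15 ≈ 0.9333333.
Is 14/15 < 1? YES.
Since P[∪ A_i] ≤ 14/15 < 1, the complement has P[∩ A_i^c] ≥ 1 − 14/15 = 1/15 > 0, so some outcome avoids every A_i.

32·p = 14/15 ≈ 0.9333333; existence CERTIFIED by the union bound.


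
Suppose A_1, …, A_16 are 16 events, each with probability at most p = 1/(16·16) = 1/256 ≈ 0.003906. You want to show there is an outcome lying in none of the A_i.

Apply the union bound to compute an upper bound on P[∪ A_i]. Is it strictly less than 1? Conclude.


Union bound: P[∪_{i=1}^{16} A_i] ≤ Σ_i P[A_i] ≤ 16·p = 16·(1/256) = 1/16.
Numerically: 1/16 ≈ 0.062500.
Is 1/16 < 1? YES.
Since P[∪ A_i] ≤ 1/16 < 1, the complement has P[∩ A_i^c] ≥ 1 − 1/16 = 15/16 > 0, so some outcome avoids every A_i.

16·p = 1/16 ≈ 0.062500; existence CERTIFIED by the union bound.


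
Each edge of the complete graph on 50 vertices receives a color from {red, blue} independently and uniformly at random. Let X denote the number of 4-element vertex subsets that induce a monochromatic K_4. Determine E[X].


Let X = Σ_S X_S over the C(50, 4) = 230300 subsets S of size 4, where X_S = 1 if the K_4 on S is monochromatic.
For a fixed S, the K_4 on S has C(4, 2) = 6 edges. P[all 6 edges red] = (1/2)^6, and likewise for blue, so P[monochromatic] = 2·(1/2)^6 = 2^{1 − 6} = 1/32.
By linearity: E[X] = C(50, 4) · 2^{1 − 6} = 230300 · 1/32 = 57575/8.
Numerically: E[X] ≈ 7196.875.

E[X] = C(50,4)·2^(1−C(4,2)) = 57575/8 ≈ 7196.875.


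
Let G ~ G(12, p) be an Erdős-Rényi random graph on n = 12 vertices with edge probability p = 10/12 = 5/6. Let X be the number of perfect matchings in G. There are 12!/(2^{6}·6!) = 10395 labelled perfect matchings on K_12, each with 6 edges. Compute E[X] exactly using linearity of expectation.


K_12 has 12!/(2^{6}·6!) = 10395 labelled perfect matchings.
For each such perfect matching H, let X_H = 1 if all 6 edges of H are present in G. Then P[X_H = 1] = p^{6} = (5/6)^{6} = 15625/46656.
Summing the indicators: E[X] = Σ_H E[X_H] = 10395 · p^{6} = 10395 · 15625/46656 = 6015625/1728.
Numerically: E[X] ≈ 3481.26.

E[X] = 10395 · (5/6)^{6} = 6015625/1728 ≈ 3481.26.


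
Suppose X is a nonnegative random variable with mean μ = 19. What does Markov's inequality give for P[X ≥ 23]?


μ = E[X] = 19, a = 23.
Markov: P[X ≥ 23] ≤ μ/a = (19)/23 = 19/23.
Numerically: ≈ 0.826.
(Since a = 23 > μ = 19.000, the bound 19/23 is < 1 and informative.)

P[X ≥ 23] ≤ 19/23 ≈ 0.826.


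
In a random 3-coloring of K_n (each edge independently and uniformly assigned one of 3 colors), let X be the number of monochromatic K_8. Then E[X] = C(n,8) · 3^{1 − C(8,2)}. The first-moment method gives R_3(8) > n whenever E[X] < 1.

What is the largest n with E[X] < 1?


We need C(n, 8) · 3^{1 − 28} < 1, i.e. C(n, 8) < 3^{28 − 1} = 7625597484987.
Check values of n near the boundary:
  n = 154: C(154, 8) = 6521818990995; 6521818990995 < 7625597484987? YES
  n = 155: C(155, 8) = 6876747915675; 6876747915675 < 7625597484987? YES
  n = 156: C(156, 8) = 7248464019225; 7248464019225 < 7625597484987? YES
  n = 157: C(157, 8) = 7637643295425; 7637643295425 < 7625597484987? NO
  n = 158: C(158, 8) = 8044984271181; 8044984271181 < 7625597484987? NO
The largest n with C(n, 8) < 7625597484987 is n = 156 (where E[X] = 805384891025/847288609443 ≈ 0.95054). Hence R_3(8) > 156, i.e. R_3(8) ≥ 157.

Largest n = 156; hence R_3(8) > 156.
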